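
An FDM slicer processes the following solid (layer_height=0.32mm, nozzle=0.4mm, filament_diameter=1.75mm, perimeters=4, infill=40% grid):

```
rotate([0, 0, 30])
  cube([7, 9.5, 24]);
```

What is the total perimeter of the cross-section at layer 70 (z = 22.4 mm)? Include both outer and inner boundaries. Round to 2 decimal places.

At z = 22.4 mm: the 7×9.5 cube contributes its full rectangle (perimeter 33.00 mm); (whole slice rotated 30° about Z — lengths, areas and connectivity unchanged). Overall, the cross-section is a single solid region. Total boundary length (outer) = 33.00 mm.

33.00 mm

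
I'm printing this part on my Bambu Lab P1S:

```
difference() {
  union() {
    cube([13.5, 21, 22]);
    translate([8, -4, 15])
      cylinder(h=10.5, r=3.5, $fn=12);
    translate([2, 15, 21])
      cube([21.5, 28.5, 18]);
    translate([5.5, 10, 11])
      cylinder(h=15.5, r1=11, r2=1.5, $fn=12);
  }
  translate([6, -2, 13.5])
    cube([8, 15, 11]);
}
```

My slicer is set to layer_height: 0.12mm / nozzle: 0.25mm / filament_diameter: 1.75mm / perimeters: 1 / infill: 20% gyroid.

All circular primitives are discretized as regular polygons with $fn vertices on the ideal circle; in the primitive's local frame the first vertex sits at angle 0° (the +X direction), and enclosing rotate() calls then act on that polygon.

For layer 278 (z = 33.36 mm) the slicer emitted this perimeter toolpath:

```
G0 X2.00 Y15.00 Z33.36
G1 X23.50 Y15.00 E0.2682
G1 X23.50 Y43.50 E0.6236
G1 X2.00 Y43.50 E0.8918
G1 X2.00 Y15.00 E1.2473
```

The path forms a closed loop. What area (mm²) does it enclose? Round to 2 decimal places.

612.75 mm²

Apply the shoelace formula to the sequence of (X, Y) vertices; enclosed area = 612.75 mm².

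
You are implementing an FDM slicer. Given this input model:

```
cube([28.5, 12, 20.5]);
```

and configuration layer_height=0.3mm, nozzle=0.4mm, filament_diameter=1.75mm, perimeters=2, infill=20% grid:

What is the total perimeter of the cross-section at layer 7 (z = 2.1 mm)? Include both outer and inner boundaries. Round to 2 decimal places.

81.00 mm

At z = 2.1 mm: the cube (footprint 28.5×12) is included at this height (perimeter 81.00 mm). Overall, the cross-section is a single solid region. Total boundary length (outer) = 81.00 mm.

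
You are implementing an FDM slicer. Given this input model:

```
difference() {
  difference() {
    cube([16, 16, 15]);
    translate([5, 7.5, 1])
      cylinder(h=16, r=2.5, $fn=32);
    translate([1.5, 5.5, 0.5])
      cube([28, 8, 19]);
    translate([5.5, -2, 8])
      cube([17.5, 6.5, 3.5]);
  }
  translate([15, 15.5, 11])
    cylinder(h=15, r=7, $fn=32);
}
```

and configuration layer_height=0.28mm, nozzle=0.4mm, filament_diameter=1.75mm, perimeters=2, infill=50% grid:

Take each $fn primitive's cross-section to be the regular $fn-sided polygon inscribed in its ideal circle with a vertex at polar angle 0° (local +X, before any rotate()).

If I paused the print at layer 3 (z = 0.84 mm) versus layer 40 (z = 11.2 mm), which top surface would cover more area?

layer 3 (z = 0.84 mm)

Layer 3 (z = 0.84): the 16×16 cube contributes its full rectangle (area 256.00 mm²); the cylinder at (5, 7.5) is not intersected at this z (z outside [1, 17]); the 28×8 cube at (1.5, 5.5) contributes its full rectangle (area 224.00 mm²); the cube at (5.5, -2) is absent (z outside [8, 11.5]); Taking the first minus the rest: starting from the 16×16 cube (256.00 mm²), the 28×8 cube at (1.5, 5.5) partially overlaps it — only the 116.00 mm² overlap (of its 224.00 mm²) is removed, clipping the outline — area = 140.00 mm²; the cylinder at (15, 15.5) is not intersected at this z (z outside [11, 26]); Taking the first minus the rest: none of the subtracted shapes is present at this height, so the result so far is unchanged — area = 140.00 mm². So its area = 140.00 mm². Layer 40 (z = 11.2): the cube (footprint 16×16) is included at this height (area 256.00 mm²); the r=2.5 cylinder at (5, 7.5) gives a regular 32-gon of circumradius 2.5 (constant along its height) (area = (32/2)·2.500²·sin(360°/32) = 19.51 mm²); the 28×8 cube at (1.5, 5.5) contributes its full rectangle (area 224.00 mm²); the cube at (5.5, -2) is present — its section is the full 17.5×6.5 rectangle (area 113.75 mm²); After the difference (first − rest): starting from the 16×16 cube (256.00 mm²), the r=2.5 cylinder at (5, 7.5) lies wholly inside it (removes its full 19.51 mm² and its 15.68 mm outline becomes a hole wall); the 28×8 cube at (1.5, 5.5) partially overlaps it — only the 97.49 mm² overlap (of its 224.00 mm²) is removed, clipping the outline; the 17.5×6.5 cube at (5.5, -2) partially overlaps it — only the 47.25 mm² overlap (of its 113.75 mm²) is removed, clipping the outline — area = 91.75 mm²; the r=7 cylinder at (15, 15.5) gives a regular 32-gon of circumradius 7 (constant along its height) (area = (32/2)·7.000²·sin(360°/32) = 152.95 mm²); Subtracting the remaining from the first: starting from the result so far (91.75 mm²), the r=7 cylinder at (15, 15.5) partially overlaps it — only the 19.75 mm² overlap (of its 152.95 mm²) is removed, clipping the outline — area = 72.00 mm². So its area = 72.00 mm². Layer 3 is larger (140.00 vs 72.00 mm²).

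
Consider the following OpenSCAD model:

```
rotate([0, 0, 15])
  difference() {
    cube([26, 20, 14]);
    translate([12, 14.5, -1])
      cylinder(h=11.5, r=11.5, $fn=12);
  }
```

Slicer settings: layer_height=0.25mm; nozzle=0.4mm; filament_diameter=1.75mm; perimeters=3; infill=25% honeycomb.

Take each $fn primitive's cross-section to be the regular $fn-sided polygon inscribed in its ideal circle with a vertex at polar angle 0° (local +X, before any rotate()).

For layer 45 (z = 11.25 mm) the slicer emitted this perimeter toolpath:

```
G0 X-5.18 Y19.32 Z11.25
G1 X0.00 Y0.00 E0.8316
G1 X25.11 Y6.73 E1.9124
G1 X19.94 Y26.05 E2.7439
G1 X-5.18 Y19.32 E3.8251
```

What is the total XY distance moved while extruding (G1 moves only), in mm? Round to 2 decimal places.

92.00 mm

Sum the Euclidean lengths of each G1 segment: total = 92.00 mm.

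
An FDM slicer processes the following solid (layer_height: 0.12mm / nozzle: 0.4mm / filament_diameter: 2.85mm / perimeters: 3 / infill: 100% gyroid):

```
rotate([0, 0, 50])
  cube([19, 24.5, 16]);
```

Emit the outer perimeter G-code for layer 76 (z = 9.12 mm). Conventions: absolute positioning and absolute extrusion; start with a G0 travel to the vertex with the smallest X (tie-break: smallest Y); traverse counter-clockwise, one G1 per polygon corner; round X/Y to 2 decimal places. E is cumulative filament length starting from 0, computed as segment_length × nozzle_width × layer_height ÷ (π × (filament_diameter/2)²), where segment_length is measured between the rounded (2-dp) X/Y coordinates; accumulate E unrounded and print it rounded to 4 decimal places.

G0 X-18.77 Y15.75 Z9.12
G1 X0.00 Y0.00 E0.1844
G1 X12.21 Y14.55 E0.3273
G1 X-6.56 Y30.30 E0.5116
G1 X-18.77 Y15.75 E0.6546

At z = 9.12 mm: the 19×24.5 cube contributes its full rectangle; (rotated 50° about Z; rotation is an isometry so areas/perimeters/island counts are preserved). The outline is a single polygon with 4 vertices. Extrusion per mm of travel: 0.4 × 0.12 / (π × 1.425²) = 0.007524. Accumulating E over each segment gives final E = 0.6546.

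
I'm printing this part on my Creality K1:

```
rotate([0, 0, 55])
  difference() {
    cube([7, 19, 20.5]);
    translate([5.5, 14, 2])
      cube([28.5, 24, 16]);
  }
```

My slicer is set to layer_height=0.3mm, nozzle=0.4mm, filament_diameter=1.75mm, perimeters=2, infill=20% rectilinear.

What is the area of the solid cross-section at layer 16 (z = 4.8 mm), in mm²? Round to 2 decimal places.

At z = 4.8 mm: the 7×19 cube contributes its full rectangle (area 133.00 mm²); the cube at (5.5, 14) (footprint 28.5×24) is included at this height (area 684.00 mm²); After the difference (first − rest): starting from the 7×19 cube (133.00 mm²), the 28.5×24 cube at (5.5, 14) partially overlaps it — only the 7.50 mm² overlap (of its 684.00 mm²) is removed, clipping the outline — area = 125.50 mm²; (whole slice rotated 55° about Z — lengths, areas and connectivity unchanged). Overall, the cross-section is a single solid region. Net area = 125.50 mm².

125.50 mm²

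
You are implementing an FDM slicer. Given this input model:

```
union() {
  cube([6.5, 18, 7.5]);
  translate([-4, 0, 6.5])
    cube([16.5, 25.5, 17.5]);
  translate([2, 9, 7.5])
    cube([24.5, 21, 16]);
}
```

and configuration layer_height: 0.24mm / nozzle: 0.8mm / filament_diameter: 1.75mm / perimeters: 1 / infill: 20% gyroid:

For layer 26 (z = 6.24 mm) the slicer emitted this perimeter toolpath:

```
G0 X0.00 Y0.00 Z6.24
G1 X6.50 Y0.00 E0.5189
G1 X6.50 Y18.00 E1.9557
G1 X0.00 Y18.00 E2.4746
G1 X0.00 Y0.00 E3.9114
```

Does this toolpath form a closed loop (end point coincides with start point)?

yes

Start point (G0): (0.00, 0.00). End point (last G1): the path returns to the start — closed.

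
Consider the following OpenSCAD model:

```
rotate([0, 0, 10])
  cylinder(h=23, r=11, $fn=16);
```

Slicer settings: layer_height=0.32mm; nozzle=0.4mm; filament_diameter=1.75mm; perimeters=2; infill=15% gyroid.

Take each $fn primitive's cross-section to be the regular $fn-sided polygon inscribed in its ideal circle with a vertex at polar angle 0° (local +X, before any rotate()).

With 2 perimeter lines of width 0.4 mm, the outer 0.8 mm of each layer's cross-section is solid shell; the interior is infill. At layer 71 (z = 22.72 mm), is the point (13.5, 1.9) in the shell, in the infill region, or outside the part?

At z = 22.72 mm: the r=11 cylinder contributes a regular 16-gon of circumradius 11; (whole slice rotated 10° about Z — lengths, areas and connectivity unchanged). Overall, the cross-section is a single solid region. Undo the 10° rotation: the query point maps to (13.625, -0.473) in the un-rotated model frame. The nearest boundary edge runs (11.00, 0.00)→(10.16, 4.21); distance from the point to it = 2.67 mm. The point is not inside any of the regions above, so it lies outside the cross-section (2.67 mm from the nearest boundary).

outside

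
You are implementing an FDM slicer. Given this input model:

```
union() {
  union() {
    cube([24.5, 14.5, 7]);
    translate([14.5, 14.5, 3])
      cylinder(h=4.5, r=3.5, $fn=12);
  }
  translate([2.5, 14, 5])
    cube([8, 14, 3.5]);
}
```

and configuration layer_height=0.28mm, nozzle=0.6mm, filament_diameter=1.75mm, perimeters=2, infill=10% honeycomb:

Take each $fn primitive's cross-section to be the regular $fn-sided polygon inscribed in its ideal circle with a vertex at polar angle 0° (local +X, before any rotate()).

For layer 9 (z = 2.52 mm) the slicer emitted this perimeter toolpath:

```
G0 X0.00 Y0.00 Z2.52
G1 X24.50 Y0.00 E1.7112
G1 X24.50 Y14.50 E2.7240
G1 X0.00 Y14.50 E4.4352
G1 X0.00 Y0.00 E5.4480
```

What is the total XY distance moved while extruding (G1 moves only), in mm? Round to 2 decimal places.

Sum the Euclidean lengths of each G1 segment: total = 78.00 mm.

78.00 mm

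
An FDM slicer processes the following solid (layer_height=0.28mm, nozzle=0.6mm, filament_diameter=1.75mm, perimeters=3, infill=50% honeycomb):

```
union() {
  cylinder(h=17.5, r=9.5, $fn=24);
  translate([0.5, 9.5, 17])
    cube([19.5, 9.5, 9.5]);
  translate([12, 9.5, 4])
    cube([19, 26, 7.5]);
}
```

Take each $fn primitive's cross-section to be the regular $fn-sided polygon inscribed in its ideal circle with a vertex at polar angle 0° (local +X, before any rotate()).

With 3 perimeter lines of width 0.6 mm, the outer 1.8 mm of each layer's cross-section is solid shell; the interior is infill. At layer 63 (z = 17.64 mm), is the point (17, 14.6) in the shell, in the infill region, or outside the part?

infill

At z = 17.64 mm: the cylinder is absent (z outside [0, 17.5]); the cube at (0.5, 9.5) (footprint 19.5×9.5) is included at this height; the cube at (12, 9.5) does not reach this height (z outside [4, 11.5]); Combining (union): only the 19.5×9.5 cube at (0.5, 9.5) is present, so the union is just that shape — 1 connected region. Overall, the cross-section is a single solid region. The nearest boundary edge runs (20.00, 9.50)→(20.00, 19.00); distance from the point to it = 3.00 mm. The point is inside the cross-section and 3.00 mm from the nearest boundary — more than the 1.8 mm shell width (3 × 0.6), so it's in the infill interior.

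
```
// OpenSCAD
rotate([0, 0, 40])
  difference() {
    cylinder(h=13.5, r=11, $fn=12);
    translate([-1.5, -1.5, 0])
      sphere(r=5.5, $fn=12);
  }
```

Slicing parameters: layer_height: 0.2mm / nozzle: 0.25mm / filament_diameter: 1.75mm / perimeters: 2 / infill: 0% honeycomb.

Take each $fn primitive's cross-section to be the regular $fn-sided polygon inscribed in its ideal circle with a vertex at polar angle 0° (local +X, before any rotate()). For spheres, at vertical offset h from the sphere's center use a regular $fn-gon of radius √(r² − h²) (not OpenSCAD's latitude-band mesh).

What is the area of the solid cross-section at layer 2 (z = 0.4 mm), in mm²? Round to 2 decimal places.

272.73 mm²

At z = 0.4 mm: the cylinder: section is a regular 12-gon, circumradius r=11 (area = (12/2)·11.000²·sin(360°/12) = 363.00 mm²); the r=5.5 sphere at (-1.5, -1.5) contributes a regular 12-gon of circumradius √(5.5²−0.4²) = 5.485 (area = (12/2)·5.485²·sin(360°/12) = 90.27 mm²); Taking the first minus the rest: starting from the r=11 cylinder (363.00 mm²), the r=5.5 sphere at (-1.5, -1.5) lies wholly inside it (removes its full 90.27 mm² and its 34.07 mm outline becomes a hole wall) — area = 272.73 mm²; (rotated 40° about Z; rotation is an isometry so areas/perimeters/island counts are preserved). Overall, the cross-section is one region with 1 hole. Net area = 272.73 mm².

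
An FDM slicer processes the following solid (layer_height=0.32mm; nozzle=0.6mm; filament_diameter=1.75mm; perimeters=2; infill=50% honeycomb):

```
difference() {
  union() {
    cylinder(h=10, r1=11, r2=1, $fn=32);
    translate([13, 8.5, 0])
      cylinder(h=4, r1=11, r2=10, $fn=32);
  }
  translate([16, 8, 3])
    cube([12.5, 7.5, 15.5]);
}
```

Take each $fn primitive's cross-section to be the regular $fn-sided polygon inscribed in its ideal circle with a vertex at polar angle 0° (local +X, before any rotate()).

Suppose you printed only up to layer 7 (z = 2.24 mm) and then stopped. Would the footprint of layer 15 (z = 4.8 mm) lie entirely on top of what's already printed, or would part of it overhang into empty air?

Compare the two slices. At z = 2.24: the cone (r1=11→r2=1) has section circumradius 8.760 here — a regular 32-gon (area = (32/2)·8.760²·sin(360°/32) = 239.53 mm²); the cone at (13, 8.5) (r1=11→r2=10) has section circumradius 10.440 here — a regular 32-gon (area = (32/2)·10.440²·sin(360°/32) = 340.22 mm²); Merging all regions: the regions partially overlap — summed areas 579.75 mm² minus the doubly-counted overlap 27.29 mm² gives 552.46 mm² — area = 552.46 mm²; the cube at (16, 8) is absent (z outside [3, 18.5]); Taking the first minus the rest: none of the subtracted shapes is present at this height, so the result so far is unchanged — area = 552.46 mm². At z = 4.8: the cone (r1=11→r2=1) has section circumradius 6.200 here — a regular 32-gon (area = (32/2)·6.200²·sin(360°/32) = 119.99 mm²); the cone at (13, 8.5) does not reach this height (z outside [0, 4]); Merging all regions: only the cone is present, so the union is just that shape — area = 119.99 mm²; the cube at (16, 8) (footprint 12.5×7.5) is included at this height (area 93.75 mm²); After the difference (first − rest): starting from the result so far (119.99 mm²), the 12.5×7.5 cube at (16, 8) misses the remaining region (no effect) — area = 119.99 mm². Checking containment: the cross-section at z = 4.8 is a subset of the cross-section at z = 2.24.

entirely on top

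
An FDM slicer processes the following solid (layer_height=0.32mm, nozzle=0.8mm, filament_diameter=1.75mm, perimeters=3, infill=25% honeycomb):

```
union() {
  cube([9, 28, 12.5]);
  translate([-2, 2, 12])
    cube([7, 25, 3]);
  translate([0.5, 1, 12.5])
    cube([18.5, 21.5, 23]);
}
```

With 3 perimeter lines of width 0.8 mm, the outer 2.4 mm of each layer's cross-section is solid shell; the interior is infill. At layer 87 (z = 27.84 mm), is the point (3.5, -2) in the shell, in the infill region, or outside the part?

At z = 27.84 mm: the cube is absent (z outside [0, 12.5]); the cube at (-2, 2) is not intersected at this z (z outside [12, 15]); the cube at (0.5, 1) is present — its section is the full 18.5×21.5 rectangle; Combining (union): only the 18.5×21.5 cube at (0.5, 1) is present, so the union is just that shape — 1 connected region. Overall, the cross-section is a single solid region. The nearest boundary edge runs (0.50, 1.00)→(19.00, 1.00); distance from the point to it = 3.00 mm. The point is not inside any of the regions above, so it lies outside the cross-section (3.00 mm from the nearest boundary).

outside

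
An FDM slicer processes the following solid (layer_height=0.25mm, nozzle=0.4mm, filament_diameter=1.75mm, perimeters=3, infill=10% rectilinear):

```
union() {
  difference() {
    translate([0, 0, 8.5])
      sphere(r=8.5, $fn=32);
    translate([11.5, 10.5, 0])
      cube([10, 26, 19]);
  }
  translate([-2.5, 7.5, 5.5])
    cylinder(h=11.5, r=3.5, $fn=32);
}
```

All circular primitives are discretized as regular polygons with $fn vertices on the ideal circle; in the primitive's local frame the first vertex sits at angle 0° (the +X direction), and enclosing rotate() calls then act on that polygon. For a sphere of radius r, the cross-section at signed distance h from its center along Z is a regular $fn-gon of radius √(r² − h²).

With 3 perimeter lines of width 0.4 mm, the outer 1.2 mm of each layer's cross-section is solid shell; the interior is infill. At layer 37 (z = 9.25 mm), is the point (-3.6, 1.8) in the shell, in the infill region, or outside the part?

At z = 9.25 mm: the r=8.5 sphere slices to a regular 32-gon of circumradius 8.467 (√(r²−h²) with h=0.75 from center); the cube at (11.5, 10.5) (footprint 10×26) is included at this height; Subtracting the remaining from the first: starting from the r=8.5 sphere, the 10×26 cube at (11.5, 10.5) misses the remaining region (no effect) — 1 connected region; the cylinder at (-2.5, 7.5): section is a regular 32-gon, circumradius r=3.5; Taking the union: the regions partially overlap (shared area 21.12 mm²), so overlapping operands fuse into one piece — 1 connected region. Overall, the cross-section is a single solid region. The nearest boundary edge runs (-7.82, 3.24)→(-7.04, 4.70); distance from the point to it = 4.40 mm. The point is inside the cross-section and 4.40 mm from the nearest boundary — more than the 1.2 mm shell width (3 × 0.4), so it's in the infill interior.

infill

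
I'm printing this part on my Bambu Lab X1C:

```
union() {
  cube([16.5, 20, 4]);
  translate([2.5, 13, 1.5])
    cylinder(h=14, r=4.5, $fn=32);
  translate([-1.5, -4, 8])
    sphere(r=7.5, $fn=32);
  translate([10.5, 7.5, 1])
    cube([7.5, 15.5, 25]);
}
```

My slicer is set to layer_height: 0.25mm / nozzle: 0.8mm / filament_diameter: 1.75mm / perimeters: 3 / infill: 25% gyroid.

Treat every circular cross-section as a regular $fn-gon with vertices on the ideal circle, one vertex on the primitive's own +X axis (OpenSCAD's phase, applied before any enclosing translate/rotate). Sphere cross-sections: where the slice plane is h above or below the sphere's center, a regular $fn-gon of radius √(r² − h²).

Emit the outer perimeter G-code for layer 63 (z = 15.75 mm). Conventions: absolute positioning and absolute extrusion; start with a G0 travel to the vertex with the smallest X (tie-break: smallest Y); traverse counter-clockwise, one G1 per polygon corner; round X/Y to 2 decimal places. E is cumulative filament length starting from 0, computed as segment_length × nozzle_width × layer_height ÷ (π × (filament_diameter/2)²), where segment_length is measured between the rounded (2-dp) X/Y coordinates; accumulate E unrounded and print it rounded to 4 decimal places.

At z = 15.75 mm: the cube is absent (z outside [0, 4]); the cylinder at (2.5, 13) is absent (z outside [1.5, 15.5]); the sphere at (-1.5, -4) does not reach this height (|z−center|=7.750 > r=7.5); the cube at (10.5, 7.5) is present — its section is the full 7.5×15.5 rectangle; Merging all regions: only the 7.5×15.5 cube at (10.5, 7.5) is present, so the union is just that shape — 1 connected region. The outline is a single polygon with 4 vertices. Extrusion per mm of travel: 0.8 × 0.25 / (π × 0.875²) = 0.083150. Accumulating E over each segment gives final E = 3.8249.

G0 X10.50 Y7.50 Z15.75
G1 X18.00 Y7.50 E0.6236
G1 X18.00 Y23.00 E1.9125
G1 X10.50 Y23.00 E2.5361
G1 X10.50 Y7.50 E3.8249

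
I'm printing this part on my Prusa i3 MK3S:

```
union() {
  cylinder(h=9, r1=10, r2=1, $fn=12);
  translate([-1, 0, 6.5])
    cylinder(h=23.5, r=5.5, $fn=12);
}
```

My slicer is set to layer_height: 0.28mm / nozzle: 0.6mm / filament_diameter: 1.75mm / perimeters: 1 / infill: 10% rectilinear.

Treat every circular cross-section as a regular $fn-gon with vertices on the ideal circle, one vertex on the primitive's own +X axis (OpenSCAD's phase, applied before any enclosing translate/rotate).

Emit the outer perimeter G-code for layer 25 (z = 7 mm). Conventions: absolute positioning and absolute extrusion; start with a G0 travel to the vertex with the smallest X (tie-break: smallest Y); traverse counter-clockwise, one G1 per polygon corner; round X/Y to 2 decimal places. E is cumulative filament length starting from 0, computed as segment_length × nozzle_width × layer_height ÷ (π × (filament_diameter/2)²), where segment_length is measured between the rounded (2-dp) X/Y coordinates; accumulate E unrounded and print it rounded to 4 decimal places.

G0 X-6.50 Y0.00 Z7.00
G1 X-5.76 Y-2.75 E0.1989
G1 X-3.75 Y-4.76 E0.3975
G1 X-1.00 Y-5.50 E0.5964
G1 X1.75 Y-4.76 E0.7953
G1 X3.76 Y-2.75 E0.9938
G1 X4.50 Y0.00 E1.1927
G1 X3.76 Y2.75 E1.3916
G1 X1.75 Y4.76 E1.5902
G1 X-1.00 Y5.50 E1.7891
G1 X-3.75 Y4.76 E1.9880
G1 X-5.76 Y2.75 E2.1865
G1 X-6.50 Y0.00 E2.3855

At z = 7 mm: the cone contributes a regular 12-gon of circumradius 3.000 (interpolated between r1=10 and r2=1 at t=0.778); the cylinder at (-1, 0): section is a regular 12-gon, circumradius r=5.5; Combining (union): the cone lies entirely inside the r=5.5 cylinder at (-1, 0), so the union is just the r=5.5 cylinder at (-1, 0) — 1 connected region. The outline is a single polygon with 12 vertices. Extrusion per mm of travel: 0.6 × 0.28 / (π × 0.875²) = 0.069846. Accumulating E over each segment gives final E = 2.3855.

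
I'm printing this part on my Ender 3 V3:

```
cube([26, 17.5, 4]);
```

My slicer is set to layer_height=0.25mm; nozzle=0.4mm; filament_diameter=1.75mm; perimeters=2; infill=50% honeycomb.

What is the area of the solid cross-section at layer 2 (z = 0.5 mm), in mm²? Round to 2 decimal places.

At z = 0.5 mm: the cube is present — its section is the full 26×17.5 rectangle (area 455.00 mm²). Overall, the cross-section is a single solid region. Net area = 455.00 mm².

455.00 mm²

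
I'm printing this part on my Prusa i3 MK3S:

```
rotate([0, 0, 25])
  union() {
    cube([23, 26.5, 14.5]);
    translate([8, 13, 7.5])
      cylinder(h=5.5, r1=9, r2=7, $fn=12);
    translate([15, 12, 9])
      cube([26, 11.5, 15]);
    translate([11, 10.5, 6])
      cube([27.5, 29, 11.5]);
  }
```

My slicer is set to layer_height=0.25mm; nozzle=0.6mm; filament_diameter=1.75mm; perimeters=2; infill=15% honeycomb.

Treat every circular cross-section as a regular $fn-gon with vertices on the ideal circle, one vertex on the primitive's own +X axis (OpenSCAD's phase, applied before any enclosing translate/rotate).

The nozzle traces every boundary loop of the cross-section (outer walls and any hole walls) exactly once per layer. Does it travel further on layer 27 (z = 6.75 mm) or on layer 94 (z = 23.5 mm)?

layer 27 (z = 6.75 mm)

Layer 27 (z = 6.75): the cube is present — its section is the full 23×26.5 rectangle (perimeter 99.00 mm); the cone at (8, 13) does not reach this height (z outside [7.5, 13]); the cube at (15, 12) is absent (z outside [9, 24]); the 27.5×29 cube at (11, 10.5) contributes its full rectangle (perimeter 113.00 mm); Merging all regions: the regions partially overlap (shared area 192.00 mm²), so the edge portions inside another operand are dropped and the merged outline is re-measured after clipping — boundary = 156.00 mm; (rotated 25° about Z; rotation is an isometry so areas/perimeters/island counts are preserved). So its perimeter = 156.00 mm. Layer 94 (z = 23.5): the cube does not reach this height (z outside [0, 14.5]); the cone at (8, 13) is not intersected at this z (z outside [7.5, 13]); the cube at (15, 12) is present — its section is the full 26×11.5 rectangle (perimeter 75.00 mm); the cube at (11, 10.5) is not intersected at this z (z outside [6, 17.5]); Merging all regions: only the 26×11.5 cube at (15, 12) is present, so the union is just that shape — boundary = 75.00 mm; (whole slice rotated 25° about Z — lengths, areas and connectivity unchanged). So its perimeter = 75.00 mm. Layer 27 is larger (156.00 vs 75.00 mm).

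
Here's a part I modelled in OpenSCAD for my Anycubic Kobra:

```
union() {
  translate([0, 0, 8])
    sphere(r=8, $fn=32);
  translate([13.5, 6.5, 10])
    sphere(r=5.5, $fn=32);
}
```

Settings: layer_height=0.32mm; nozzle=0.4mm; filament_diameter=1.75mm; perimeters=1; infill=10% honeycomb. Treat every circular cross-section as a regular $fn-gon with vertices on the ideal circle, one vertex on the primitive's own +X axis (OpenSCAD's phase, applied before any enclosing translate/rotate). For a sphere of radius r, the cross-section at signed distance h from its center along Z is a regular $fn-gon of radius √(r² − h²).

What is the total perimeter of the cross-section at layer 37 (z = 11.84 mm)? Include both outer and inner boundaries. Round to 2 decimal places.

At z = 11.84 mm: the r=8 sphere contributes a regular 32-gon of circumradius √(8²−3.84²) = 7.018 (perimeter = 2·32·7.018·sin(180°/32) = 44.03 mm); the r=5.5 sphere at (13.5, 6.5) slices to a regular 32-gon of circumradius 5.183 (√(r²−h²) with h=1.84 from center) (perimeter = 2·32·5.183·sin(180°/32) = 32.51 mm); Merging all regions: the 2 present regions are separate (no shared area or edge), so areas and boundary lengths simply add and each stays a separate island — boundary = 76.54 mm. Overall, the cross-section has 2 separate islands. Total boundary length (outer) = 76.54 mm.

76.54 mm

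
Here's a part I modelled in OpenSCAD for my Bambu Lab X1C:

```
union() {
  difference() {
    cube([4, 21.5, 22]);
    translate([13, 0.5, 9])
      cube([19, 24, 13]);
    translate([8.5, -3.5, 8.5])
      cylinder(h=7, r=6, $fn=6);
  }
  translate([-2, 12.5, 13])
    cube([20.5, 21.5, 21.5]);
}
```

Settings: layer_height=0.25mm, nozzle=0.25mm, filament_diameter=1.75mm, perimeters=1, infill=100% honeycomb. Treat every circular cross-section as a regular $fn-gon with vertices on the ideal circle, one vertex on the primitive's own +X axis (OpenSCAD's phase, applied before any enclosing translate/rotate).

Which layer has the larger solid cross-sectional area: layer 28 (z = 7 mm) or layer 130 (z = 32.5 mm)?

layer 130 (z = 32.5 mm)

Layer 28 (z = 7): the 4×21.5 cube contributes its full rectangle (area 86.00 mm²); the cube at (13, 0.5) is absent (z outside [9, 22]); the cylinder at (8.5, -3.5) is not intersected at this z (z outside [8.5, 15.5]); Subtracting the remaining from the first: none of the subtracted shapes is present at this height, so the 4×21.5 cube is unchanged — area = 86.00 mm²; the cube at (-2, 12.5) is absent (z outside [13, 34.5]); Taking the union: only that combined region is present, so the union is just that shape — area = 86.00 mm². So its area = 86.00 mm². Layer 130 (z = 32.5): the cube does not reach this height (z outside [0, 22]); the cube at (13, 0.5) is absent (z outside [9, 22]); the cylinder at (8.5, -3.5) is absent (z outside [8.5, 15.5]); After the difference (first − rest): the first operand is absent here, so nothing remains; the 20.5×21.5 cube at (-2, 12.5) contributes its full rectangle (area 440.75 mm²); Combining (union): only the 20.5×21.5 cube at (-2, 12.5) is present, so the union is just that shape — area = 440.75 mm². So its area = 440.75 mm². Layer 130 is larger (440.75 vs 86.00 mm²).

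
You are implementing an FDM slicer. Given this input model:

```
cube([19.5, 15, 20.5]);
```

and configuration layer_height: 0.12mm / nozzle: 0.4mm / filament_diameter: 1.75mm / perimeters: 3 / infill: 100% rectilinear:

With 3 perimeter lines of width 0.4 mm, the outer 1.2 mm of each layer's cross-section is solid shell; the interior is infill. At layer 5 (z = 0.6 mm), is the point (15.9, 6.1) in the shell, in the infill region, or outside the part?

At z = 0.6 mm: the cube (footprint 19.5×15) is included at this height. Overall, the cross-section is a single solid region. The nearest boundary edge runs (19.50, 0.00)→(19.50, 15.00); distance from the point to it = 3.60 mm. The point is inside the cross-section and 3.60 mm from the nearest boundary — more than the 1.2 mm shell width (3 × 0.4), so it's in the infill interior.

infill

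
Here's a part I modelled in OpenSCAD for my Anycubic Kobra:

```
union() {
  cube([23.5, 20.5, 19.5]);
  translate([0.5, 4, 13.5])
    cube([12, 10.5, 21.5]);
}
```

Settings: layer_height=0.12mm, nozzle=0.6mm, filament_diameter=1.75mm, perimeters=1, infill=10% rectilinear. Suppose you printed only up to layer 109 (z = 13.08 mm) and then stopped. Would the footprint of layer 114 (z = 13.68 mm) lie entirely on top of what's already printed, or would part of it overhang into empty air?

Compare the two slices. At z = 13.08: the 23.5×20.5 cube contributes its full rectangle (area 481.75 mm²); the cube at (0.5, 4) is not intersected at this z (z outside [13.5, 35]); Combining (union): only the 23.5×20.5 cube is present, so the union is just that shape — area = 481.75 mm². At z = 13.68: the cube (footprint 23.5×20.5) is included at this height (area 481.75 mm²); the 12×10.5 cube at (0.5, 4) contributes its full rectangle (area 126.00 mm²); Taking the union: the 12×10.5 cube at (0.5, 4) lies entirely inside the 23.5×20.5 cube, so the union is just the 23.5×20.5 cube — area = 481.75 mm². Checking containment: the cross-section at z = 13.68 is a subset of the cross-section at z = 13.08.

entirely on top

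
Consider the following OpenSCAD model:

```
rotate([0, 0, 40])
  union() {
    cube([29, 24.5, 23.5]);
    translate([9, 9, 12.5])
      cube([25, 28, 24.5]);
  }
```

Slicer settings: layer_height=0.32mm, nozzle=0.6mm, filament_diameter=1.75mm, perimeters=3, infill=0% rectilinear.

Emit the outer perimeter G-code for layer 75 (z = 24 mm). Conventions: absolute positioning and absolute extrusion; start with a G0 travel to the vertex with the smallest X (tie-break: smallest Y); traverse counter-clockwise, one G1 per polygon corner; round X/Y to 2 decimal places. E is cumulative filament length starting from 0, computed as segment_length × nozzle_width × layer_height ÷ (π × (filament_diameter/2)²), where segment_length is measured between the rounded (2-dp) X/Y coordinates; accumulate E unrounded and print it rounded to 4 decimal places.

G0 X-16.89 Y34.13 Z24.00
G1 X1.11 Y12.68 E2.2352
G1 X20.26 Y28.75 E4.2308
G1 X2.26 Y50.20 E6.4660
G1 X-16.89 Y34.13 E8.4616

At z = 24 mm: the cube is absent (z outside [0, 23.5]); the cube at (9, 9) is present — its section is the full 25×28 rectangle; Merging all regions: only the 25×28 cube at (9, 9) is present, so the union is just that shape — 1 connected region; (rotated 40° about Z; rotation is an isometry so areas/perimeters/island counts are preserved). The outline is a single polygon with 4 vertices. Extrusion per mm of travel: 0.6 × 0.32 / (π × 0.875²) = 0.079824. Accumulating E over each segment gives final E = 8.4616.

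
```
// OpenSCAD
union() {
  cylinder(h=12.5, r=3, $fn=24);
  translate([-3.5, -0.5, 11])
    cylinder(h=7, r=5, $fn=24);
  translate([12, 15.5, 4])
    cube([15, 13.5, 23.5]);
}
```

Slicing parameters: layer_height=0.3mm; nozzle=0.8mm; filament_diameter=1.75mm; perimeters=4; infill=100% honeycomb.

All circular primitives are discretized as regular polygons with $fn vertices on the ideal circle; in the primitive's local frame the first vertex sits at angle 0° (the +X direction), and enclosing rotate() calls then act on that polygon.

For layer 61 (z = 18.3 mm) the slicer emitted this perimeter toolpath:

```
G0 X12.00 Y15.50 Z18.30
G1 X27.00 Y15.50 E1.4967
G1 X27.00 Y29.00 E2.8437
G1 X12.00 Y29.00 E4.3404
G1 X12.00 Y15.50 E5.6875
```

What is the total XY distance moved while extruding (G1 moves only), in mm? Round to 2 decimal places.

57.00 mm

Sum the Euclidean lengths of each G1 segment: total = 57.00 mm.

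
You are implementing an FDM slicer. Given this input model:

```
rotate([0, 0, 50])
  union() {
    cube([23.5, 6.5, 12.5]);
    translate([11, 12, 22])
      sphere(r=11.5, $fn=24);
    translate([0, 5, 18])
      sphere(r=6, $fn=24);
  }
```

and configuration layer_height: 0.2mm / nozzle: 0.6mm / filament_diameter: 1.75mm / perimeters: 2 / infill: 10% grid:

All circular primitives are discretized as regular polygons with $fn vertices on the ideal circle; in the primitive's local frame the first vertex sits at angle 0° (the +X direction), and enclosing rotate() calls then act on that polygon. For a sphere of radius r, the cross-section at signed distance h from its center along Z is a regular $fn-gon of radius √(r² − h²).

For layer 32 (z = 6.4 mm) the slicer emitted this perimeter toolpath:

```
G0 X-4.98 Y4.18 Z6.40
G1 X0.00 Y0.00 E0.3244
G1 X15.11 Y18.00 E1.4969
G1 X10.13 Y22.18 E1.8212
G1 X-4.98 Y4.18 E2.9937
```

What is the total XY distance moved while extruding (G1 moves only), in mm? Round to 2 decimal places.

Sum the Euclidean lengths of each G1 segment: total = 60.01 mm.

60.01 mm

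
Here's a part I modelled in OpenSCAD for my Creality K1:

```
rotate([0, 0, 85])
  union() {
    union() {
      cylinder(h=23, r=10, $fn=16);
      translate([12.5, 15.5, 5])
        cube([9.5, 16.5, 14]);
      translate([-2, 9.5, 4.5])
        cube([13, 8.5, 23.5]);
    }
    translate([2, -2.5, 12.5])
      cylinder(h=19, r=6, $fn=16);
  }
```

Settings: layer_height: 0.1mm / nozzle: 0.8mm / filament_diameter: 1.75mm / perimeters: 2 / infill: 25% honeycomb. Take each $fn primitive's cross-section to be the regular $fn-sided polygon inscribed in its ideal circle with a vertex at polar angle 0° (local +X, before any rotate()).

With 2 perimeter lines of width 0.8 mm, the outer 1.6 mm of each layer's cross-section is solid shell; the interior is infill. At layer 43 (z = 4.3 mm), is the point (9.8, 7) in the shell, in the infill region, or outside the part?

outside

At z = 4.3 mm: the cylinder: section is a regular 16-gon, circumradius r=10; the cube at (12.5, 15.5) does not reach this height (z outside [5, 19]); the cube at (-2, 9.5) does not reach this height (z outside [4.5, 28]); Taking the union: only the r=10 cylinder is present, so the union is just that shape — 1 connected region; the cylinder at (2, -2.5) is absent (z outside [12.5, 31.5]); Combining (union): only that combined region is present, so the union is just that shape — 1 connected region; (whole slice rotated 85° about Z — lengths, areas and connectivity unchanged). Overall, the cross-section is a single solid region. Undo the 85° rotation: the query point maps to (7.827, -9.153) in the un-rotated model frame. The nearest boundary edge runs (3.83, -9.24)→(7.07, -7.07); distance from the point to it = 2.15 mm. The point is not inside any of the regions above, so it lies outside the cross-section (2.15 mm from the nearest boundary).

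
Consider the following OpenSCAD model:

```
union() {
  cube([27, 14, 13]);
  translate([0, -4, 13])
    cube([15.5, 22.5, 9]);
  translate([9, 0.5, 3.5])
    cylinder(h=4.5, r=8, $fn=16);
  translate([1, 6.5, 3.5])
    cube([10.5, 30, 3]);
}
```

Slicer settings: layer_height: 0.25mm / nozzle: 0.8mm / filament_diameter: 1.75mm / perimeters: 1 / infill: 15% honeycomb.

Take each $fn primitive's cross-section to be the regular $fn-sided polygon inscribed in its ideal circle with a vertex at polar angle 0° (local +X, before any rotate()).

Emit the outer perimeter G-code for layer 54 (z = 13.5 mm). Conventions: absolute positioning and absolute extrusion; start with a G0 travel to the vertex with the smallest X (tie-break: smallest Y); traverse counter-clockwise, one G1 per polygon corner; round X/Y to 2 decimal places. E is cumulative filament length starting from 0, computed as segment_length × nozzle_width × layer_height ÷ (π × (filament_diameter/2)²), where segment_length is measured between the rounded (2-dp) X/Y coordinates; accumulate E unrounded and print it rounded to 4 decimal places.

At z = 13.5 mm: the cube is not intersected at this z (z outside [0, 13]); the cube at (0, -4) (footprint 15.5×22.5) is included at this height; the cylinder at (9, 0.5) is absent (z outside [3.5, 8]); the cube at (1, 6.5) is absent (z outside [3.5, 6.5]); Combining (union): only the 15.5×22.5 cube at (0, -4) is present, so the union is just that shape — 1 connected region. The outline is a single polygon with 4 vertices. Extrusion per mm of travel: 0.8 × 0.25 / (π × 0.875²) = 0.083150. Accumulating E over each segment gives final E = 6.3194.

G0 X0.00 Y-4.00 Z13.50
G1 X15.50 Y-4.00 E1.2888
G1 X15.50 Y18.50 E3.1597
G1 X0.00 Y18.50 E4.4485
G1 X0.00 Y-4.00 E6.3194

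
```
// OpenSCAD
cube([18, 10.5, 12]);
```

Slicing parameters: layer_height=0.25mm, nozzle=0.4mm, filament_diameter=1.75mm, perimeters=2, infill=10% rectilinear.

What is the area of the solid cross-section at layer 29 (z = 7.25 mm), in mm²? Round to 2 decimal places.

At z = 7.25 mm: the cube is present — its section is the full 18×10.5 rectangle (area 189.00 mm²). Overall, the cross-section is a single solid region. Net area = 189.00 mm².

189.00 mm²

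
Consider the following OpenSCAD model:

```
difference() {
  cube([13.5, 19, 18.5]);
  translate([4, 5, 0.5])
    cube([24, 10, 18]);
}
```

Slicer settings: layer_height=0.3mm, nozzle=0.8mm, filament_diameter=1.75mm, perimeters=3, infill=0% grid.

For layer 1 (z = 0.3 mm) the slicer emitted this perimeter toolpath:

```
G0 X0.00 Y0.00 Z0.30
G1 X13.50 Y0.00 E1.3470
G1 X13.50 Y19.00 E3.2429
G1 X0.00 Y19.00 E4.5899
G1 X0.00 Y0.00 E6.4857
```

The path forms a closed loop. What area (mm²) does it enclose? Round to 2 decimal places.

Apply the shoelace formula to the sequence of (X, Y) vertices; enclosed area = 256.50 mm².

256.50 mm²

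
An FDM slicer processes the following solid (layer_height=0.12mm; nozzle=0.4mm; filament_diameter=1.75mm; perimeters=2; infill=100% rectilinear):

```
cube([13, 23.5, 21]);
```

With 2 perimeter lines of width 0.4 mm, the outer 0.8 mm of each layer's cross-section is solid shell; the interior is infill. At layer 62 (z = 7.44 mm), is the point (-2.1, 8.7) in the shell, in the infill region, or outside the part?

At z = 7.44 mm: the cube is present — its section is the full 13×23.5 rectangle. Overall, the cross-section is a single solid region. The nearest boundary edge runs (0.00, 23.50)→(0.00, 0.00); distance from the point to it = 2.10 mm. The point is not inside any of the regions above, so it lies outside the cross-section (2.10 mm from the nearest boundary).

outside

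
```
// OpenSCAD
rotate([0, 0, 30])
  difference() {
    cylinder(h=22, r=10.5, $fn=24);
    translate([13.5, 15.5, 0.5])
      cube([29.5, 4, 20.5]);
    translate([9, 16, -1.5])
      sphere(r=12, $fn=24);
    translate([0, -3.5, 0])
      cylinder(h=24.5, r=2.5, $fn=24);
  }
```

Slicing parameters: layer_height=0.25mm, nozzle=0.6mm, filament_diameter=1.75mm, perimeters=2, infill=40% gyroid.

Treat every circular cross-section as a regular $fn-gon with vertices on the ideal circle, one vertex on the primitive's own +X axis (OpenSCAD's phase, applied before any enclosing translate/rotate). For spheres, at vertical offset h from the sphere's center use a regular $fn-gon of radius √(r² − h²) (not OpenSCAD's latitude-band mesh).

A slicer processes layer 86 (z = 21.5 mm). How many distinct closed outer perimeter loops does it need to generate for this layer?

At z = 21.5 mm: the r=10.5 cylinder contributes a regular 24-gon of circumradius 10.5; the cube at (13.5, 15.5) does not reach this height (z outside [0.5, 21]); the sphere at (9, 16) is not intersected at this z (|z−center|=23.000 > r=12); the r=2.5 cylinder at (0, -3.5) contributes a regular 24-gon of circumradius 2.5; Subtracting the remaining from the first: starting from the r=10.5 cylinder, the r=2.5 cylinder at (0, -3.5) lies wholly inside it (removes its full 19.41 mm² and its 15.66 mm outline becomes a hole wall) — 1 connected region with 1 hole; (whole slice rotated 30° about Z — lengths, areas and connectivity unchanged). The result has 1 disconnected region.

1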